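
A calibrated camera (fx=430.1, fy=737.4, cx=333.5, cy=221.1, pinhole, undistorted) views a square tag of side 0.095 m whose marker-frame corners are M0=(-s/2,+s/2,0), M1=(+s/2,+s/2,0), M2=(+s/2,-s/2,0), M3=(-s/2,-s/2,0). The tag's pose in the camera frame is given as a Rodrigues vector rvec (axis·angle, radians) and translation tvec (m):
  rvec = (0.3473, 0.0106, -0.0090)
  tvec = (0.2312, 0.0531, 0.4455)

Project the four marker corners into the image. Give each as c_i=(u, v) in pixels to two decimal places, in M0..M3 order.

Intrinsics K: fx=430.1, fy=737.4, cx=333.5, cy=221.1
Marker side s = 0.095 m; corners in marker frame (Z=0):
  M0 = (-0.0475, +0.0475, 0)
  M1 = (+0.0475, +0.0475, 0)
  M2 = (+0.0475, -0.0475, 0)
  M3 = (-0.0475, -0.0475, 0)
rvec = (0.3473, 0.0106, -0.0090), |rvec| = θ = 0.34758 rad = 19.915°
Rodrigues: sinθ=0.34062, 1−cosθ=0.05980; R = I + sinθ·[k]× + (1−cosθ)·[k]×²:
    [+0.99990 +0.01064 +0.00884]
    [-0.00700 +0.94026 -0.34040]
    [-0.01194 +0.34030 +0.94024]
t = (0.2312, 0.0531, 0.4455) m
M0: Pc = R·M0+t = (+0.18421, +0.09809, +0.46223); u = 430.1·(+0.18421)/0.46223 + 333.5 = 504.9050, v = 737.4·(+0.09809)/0.46223 + 221.1 = 377.5908
M1: Pc = R·M1+t = (+0.27920, +0.09743, +0.46110); u = 430.1·(+0.27920)/0.46110 + 333.5 = 593.9316, v = 737.4·(+0.09743)/0.46110 + 221.1 = 376.9124
M2: Pc = R·M2+t = (+0.27819, +0.00811, +0.42877); u = 430.1·(+0.27819)/0.42877 + 333.5 = 612.5537, v = 737.4·(+0.00811)/0.42877 + 221.1 = 235.0398
M3: Pc = R·M3+t = (+0.18320, +0.00877, +0.42990); u = 430.1·(+0.18320)/0.42990 + 333.5 = 516.7832, v = 737.4·(+0.00877)/0.42990 + 221.1 = 236.1433

c0=(504.90, 377.59) c1=(593.93, 376.91) c2=(612.55, 235.04) c3=(516.78, 236.14)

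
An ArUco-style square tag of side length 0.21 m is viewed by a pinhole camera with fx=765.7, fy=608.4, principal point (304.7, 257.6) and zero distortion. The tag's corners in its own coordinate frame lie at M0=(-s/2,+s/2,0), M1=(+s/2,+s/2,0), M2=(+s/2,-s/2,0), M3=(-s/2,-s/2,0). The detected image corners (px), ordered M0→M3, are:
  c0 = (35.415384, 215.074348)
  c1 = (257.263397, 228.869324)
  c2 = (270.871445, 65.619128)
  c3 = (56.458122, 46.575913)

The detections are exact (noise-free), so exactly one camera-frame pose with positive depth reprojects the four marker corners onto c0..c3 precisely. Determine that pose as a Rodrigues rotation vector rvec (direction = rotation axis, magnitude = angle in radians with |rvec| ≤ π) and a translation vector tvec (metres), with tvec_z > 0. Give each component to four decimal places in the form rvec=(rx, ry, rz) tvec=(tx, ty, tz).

Intrinsics K: fx=765.7, fy=608.4, cx=304.7, cy=257.6
Marker side s = 0.21 m; corners in marker frame (Z=0):
  M0 = (-0.1050, +0.1050, 0)
  M1 = (+0.1050, +0.1050, 0)
  M2 = (+0.1050, -0.1050, 0)
  M3 = (-0.1050, -0.1050, 0)
Detected image corners:
  c0 = (35.415384, 215.074348) px
  c1 = (257.263397, 228.869324) px
  c2 = (270.871445, 65.619128) px
  c3 = (56.458122, 46.575913) px
Planar DLT: solve 8×8 A·h = b for H (H[2,2]=1):
  H  [+1064.08236 -105.31504 +157.03226]
  H  [+101.38252 +768.92174 +137.87830]
  H  [+0.16543 -0.14916 +1.00000]
B = K⁻¹H; ‖b₁‖=1.337643, ‖b₂‖=1.337643; λ = 2/(‖b₁‖+‖b₂‖) = 0.747584, sign → tz>0 ⇒ λ=+0.747584
r₁ = λ·B[:,0] = (+0.98969,+0.07221,+0.12367); r₂ = λ·B[:,1] = (-0.05845,+0.99204,-0.11151)
r₃ = r₁×r₂ = (-0.13074,+0.10313,+0.98604); SVD([r₁ r₂ r₃]) → R = UVᵀ:
  R  [+0.98969 -0.05845 -0.13074]
  R  [+0.07221 +0.99204 +0.10313]
  R  [+0.12367 -0.11151 +0.98604]
t = (-0.14417, -0.14711, +0.74758) m
tr R = 2.967772; θ = arccos((tr R − 1)/2) = 0.179763 rad = 10.300°
axis k = ((R−Rᵀ)₃₂, (R−Rᵀ)₁₃, (R−Rᵀ)₂₁) / (2 sinθ) = (-0.600254, -0.711467, +0.365389)
rvec = θ·k = (-0.107903, -0.127895, +0.065683)

rvec=(-0.1079, -0.1279, 0.0657) tvec=(-0.1442, -0.1471, 0.7476)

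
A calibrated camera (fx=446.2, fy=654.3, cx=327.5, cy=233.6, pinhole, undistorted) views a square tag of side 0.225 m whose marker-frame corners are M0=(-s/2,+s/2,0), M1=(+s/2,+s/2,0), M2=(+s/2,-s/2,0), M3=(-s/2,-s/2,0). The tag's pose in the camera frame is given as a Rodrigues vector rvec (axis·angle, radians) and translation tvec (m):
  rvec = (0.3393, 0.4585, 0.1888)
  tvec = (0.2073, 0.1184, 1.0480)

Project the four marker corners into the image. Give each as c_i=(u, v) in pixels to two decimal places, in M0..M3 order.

c0=(365.57, 345.68) c1=(453.58, 391.06) c2=(474.89, 262.57) c3=(378.26, 224.68)

Intrinsics K: fx=446.2, fy=654.3, cx=327.5, cy=233.6
Marker side s = 0.225 m; corners in marker frame (Z=0):
  M0 = (-0.1125, +0.1125, 0)
  M1 = (+0.1125, +0.1125, 0)
  M2 = (+0.1125, -0.1125, 0)
  M3 = (-0.1125, -0.1125, 0)
rvec = (0.3393, 0.4585, 0.1888), |rvec| = θ = 0.60083 rad = 34.425°
Rodrigues: sinθ=0.56532, 1−cosθ=0.17513; R = I + sinθ·[k]× + (1−cosθ)·[k]×²:
    [+0.88072 -0.10217 +0.46249]
    [+0.25312 +0.92686 -0.27726]
    [-0.40033 +0.36125 +0.84216]
t = (0.2073, 0.1184, 1.0480) m
M0: Pc = R·M0+t = (+0.09672, +0.19420, +1.13368); u = 446.2·(+0.09672)/1.13368 + 327.5 = 365.5695, v = 654.3·(+0.19420)/1.13368 + 233.6 = 345.6797
M1: Pc = R·M1+t = (+0.29489, +0.25115, +1.04360); u = 446.2·(+0.29489)/1.04360 + 327.5 = 453.5809, v = 654.3·(+0.25115)/1.04360 + 233.6 = 391.0597
M2: Pc = R·M2+t = (+0.31788, +0.04260, +0.96232); u = 446.2·(+0.31788)/0.96232 + 327.5 = 474.8892, v = 654.3·(+0.04260)/0.96232 + 233.6 = 262.5674
M3: Pc = R·M3+t = (+0.11971, -0.01435, +1.05240); u = 446.2·(+0.11971)/1.05240 + 327.5 = 378.2566, v = 654.3·(-0.01435)/1.05240 + 233.6 = 224.6802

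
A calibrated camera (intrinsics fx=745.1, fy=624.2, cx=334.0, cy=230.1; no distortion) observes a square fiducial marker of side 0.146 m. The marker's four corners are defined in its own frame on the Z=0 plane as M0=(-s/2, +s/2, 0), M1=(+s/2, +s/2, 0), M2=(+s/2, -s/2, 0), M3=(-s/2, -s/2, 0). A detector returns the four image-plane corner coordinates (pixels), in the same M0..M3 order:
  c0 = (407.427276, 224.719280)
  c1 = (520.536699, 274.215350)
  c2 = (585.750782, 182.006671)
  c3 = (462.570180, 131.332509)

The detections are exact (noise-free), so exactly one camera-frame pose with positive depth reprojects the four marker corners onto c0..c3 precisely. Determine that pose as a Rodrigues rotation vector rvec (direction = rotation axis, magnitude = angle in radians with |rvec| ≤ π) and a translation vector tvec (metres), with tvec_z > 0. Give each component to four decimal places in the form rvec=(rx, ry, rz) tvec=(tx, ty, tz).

Intrinsics K: fx=745.1, fy=624.2, cx=334.0, cy=230.1
Marker side s = 0.146 m; corners in marker frame (Z=0):
  M0 = (-0.0730, +0.0730, 0)
  M1 = (+0.0730, +0.0730, 0)
  M2 = (+0.0730, -0.0730, 0)
  M3 = (-0.0730, -0.0730, 0)
Detected image corners:
  c0 = (407.427276, 224.719280) px
  c1 = (520.536699, 274.215350) px
  c2 = (585.750782, 182.006671) px
  c3 = (462.570180, 131.332509) px
Planar DLT: solve 8×8 A·h = b for H (H[2,2]=1):
  H  [+719.54791 -168.29995 +492.21723]
  H  [+306.56045 +735.70622 +204.41012]
  H  [-0.17897 +0.49270 +1.00000]
B = K⁻¹H; ‖b₁‖=1.198484, ‖b₂‖=1.198484; λ = 2/(‖b₁‖+‖b₂‖) = 0.834387, sign → tz>0 ⇒ λ=+0.834387
r₁ = λ·B[:,0] = (+0.87271,+0.46484,-0.14933); r₂ = λ·B[:,1] = (-0.37275,+0.83189,+0.41111)
r₃ = r₁×r₂ = (+0.31532,-0.30311,+0.89927); SVD([r₁ r₂ r₃]) → R = UVᵀ:
  R  [+0.87271 -0.37275 +0.31532]
  R  [+0.46484 +0.83189 -0.30311]
  R  [-0.14933 +0.41111 +0.89927]
t = (+0.17718, -0.03434, +0.83439) m
tr R = 2.603880; θ = arccos((tr R − 1)/2) = 0.640261 rad = 36.684°
axis k = ((R−Rᵀ)₃₂, (R−Rᵀ)₁₃, (R−Rᵀ)₂₁) / (2 sinθ) = (+0.597770, +0.388895, +0.701022)
rvec = θ·k = (+0.382728, +0.248994, +0.448837)

rvec=(0.3827, 0.2490, 0.4488) tvec=(0.1772, -0.0343, 0.8344)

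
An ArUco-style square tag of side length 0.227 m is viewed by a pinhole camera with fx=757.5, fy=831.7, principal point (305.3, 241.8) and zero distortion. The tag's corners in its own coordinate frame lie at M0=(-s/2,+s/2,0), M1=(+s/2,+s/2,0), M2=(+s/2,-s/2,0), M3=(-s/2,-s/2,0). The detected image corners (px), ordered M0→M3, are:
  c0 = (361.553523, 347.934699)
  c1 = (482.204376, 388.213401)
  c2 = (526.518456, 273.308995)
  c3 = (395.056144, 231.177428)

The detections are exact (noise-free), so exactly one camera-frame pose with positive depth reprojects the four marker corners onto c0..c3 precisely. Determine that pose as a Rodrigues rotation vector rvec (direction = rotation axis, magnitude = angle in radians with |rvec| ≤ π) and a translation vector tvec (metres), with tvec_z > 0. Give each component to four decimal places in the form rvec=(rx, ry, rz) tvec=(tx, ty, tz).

Intrinsics K: fx=757.5, fy=831.7, cx=305.3, cy=241.8
Marker side s = 0.227 m; corners in marker frame (Z=0):
  M0 = (-0.1135, +0.1135, 0)
  M1 = (+0.1135, +0.1135, 0)
  M2 = (+0.1135, -0.1135, 0)
  M3 = (-0.1135, -0.1135, 0)
Detected image corners:
  c0 = (361.553523, 347.934699) px
  c1 = (482.204376, 388.213401) px
  c2 = (526.518456, 273.308995) px
  c3 = (395.056144, 231.177428) px
Planar DLT: solve 8×8 A·h = b for H (H[2,2]=1):
  H  [+528.91598 -12.34716 +440.12599]
  H  [+163.48469 +621.96559 +312.39063]
  H  [-0.05761 +0.36004 +1.00000]
B = K⁻¹H; ‖b₁‖=0.754537, ‖b₂‖=0.754537; λ = 2/(‖b₁‖+‖b₂‖) = 1.325316, sign → tz>0 ⇒ λ=+1.325316
r₁ = λ·B[:,0] = (+0.95616,+0.28271,-0.07635); r₂ = λ·B[:,1] = (-0.21392,+0.85238,+0.47717)
r₃ = r₁×r₂ = (+0.19999,-0.43992,+0.87549); SVD([r₁ r₂ r₃]) → R = UVᵀ:
  R  [+0.95616 -0.21392 +0.19999]
  R  [+0.28271 +0.85238 -0.43992]
  R  [-0.07635 +0.47717 +0.87549]
t = (+0.23589, +0.11249, +1.32532) m
tr R = 2.684023; θ = arccos((tr R − 1)/2) = 0.569795 rad = 32.647°
axis k = ((R−Rᵀ)₃₂, (R−Rᵀ)₁₃, (R−Rᵀ)₂₁) / (2 sinθ) = (+0.850011, +0.256126, +0.460305)
rvec = θ·k = (+0.484332, +0.145940, +0.262280)

rvec=(0.4843, 0.1459, 0.2623) tvec=(0.2359, 0.1125, 1.3253)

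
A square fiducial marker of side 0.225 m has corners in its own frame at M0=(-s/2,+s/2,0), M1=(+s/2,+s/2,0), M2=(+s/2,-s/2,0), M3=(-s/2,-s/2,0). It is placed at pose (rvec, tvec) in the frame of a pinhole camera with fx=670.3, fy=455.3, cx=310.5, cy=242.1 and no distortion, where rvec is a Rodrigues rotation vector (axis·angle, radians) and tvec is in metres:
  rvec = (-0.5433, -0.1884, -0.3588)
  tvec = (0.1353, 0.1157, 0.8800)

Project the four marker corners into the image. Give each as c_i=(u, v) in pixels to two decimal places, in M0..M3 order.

c0=(373.22, 377.53) c1=(530.84, 334.22) c2=(446.94, 239.43) c3=(302.19, 271.33)

Intrinsics K: fx=670.3, fy=455.3, cx=310.5, cy=242.1
Marker side s = 0.225 m; corners in marker frame (Z=0):
  M0 = (-0.1125, +0.1125, 0)
  M1 = (+0.1125, +0.1125, 0)
  M2 = (+0.1125, -0.1125, 0)
  M3 = (-0.1125, -0.1125, 0)
rvec = (-0.5433, -0.1884, -0.3588), |rvec| = θ = 0.67780 rad = 38.835°
Rodrigues: sinθ=0.62708, 1−cosθ=0.22104; R = I + sinθ·[k]× + (1−cosθ)·[k]×²:
    [+0.92098 +0.38120 -0.08051]
    [-0.28270 +0.79604 +0.53517]
    [+0.26810 -0.47012 +0.84090]
t = (0.1353, 0.1157, 0.8800) m
M0: Pc = R·M0+t = (+0.07457, +0.23706, +0.79695); u = 670.3·(+0.07457)/0.79695 + 310.5 = 373.2235, v = 455.3·(+0.23706)/0.79695 + 242.1 = 377.5318
M1: Pc = R·M1+t = (+0.28180, +0.17345, +0.85727); u = 670.3·(+0.28180)/0.85727 + 310.5 = 530.8354, v = 455.3·(+0.17345)/0.85727 + 242.1 = 334.2198
M2: Pc = R·M2+t = (+0.19603, -0.00566, +0.96305); u = 670.3·(+0.19603)/0.96305 + 310.5 = 446.9371, v = 455.3·(-0.00566)/0.96305 + 242.1 = 239.4251
M3: Pc = R·M3+t = (-0.01120, +0.05795, +0.90273); u = 670.3·(-0.01120)/0.90273 + 310.5 = 302.1871, v = 455.3·(+0.05795)/0.90273 + 242.1 = 271.3277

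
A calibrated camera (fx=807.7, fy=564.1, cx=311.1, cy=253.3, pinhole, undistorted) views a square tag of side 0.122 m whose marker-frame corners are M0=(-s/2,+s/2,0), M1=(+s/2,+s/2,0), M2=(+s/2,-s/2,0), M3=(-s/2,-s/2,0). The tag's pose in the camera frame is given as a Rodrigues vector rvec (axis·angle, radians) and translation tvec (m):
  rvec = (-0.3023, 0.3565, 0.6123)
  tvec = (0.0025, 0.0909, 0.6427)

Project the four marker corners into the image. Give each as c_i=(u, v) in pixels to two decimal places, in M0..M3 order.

Intrinsics K: fx=807.7, fy=564.1, cx=311.1, cy=253.3
Marker side s = 0.122 m; corners in marker frame (Z=0):
  M0 = (-0.0610, +0.0610, 0)
  M1 = (+0.0610, +0.0610, 0)
  M2 = (+0.0610, -0.0610, 0)
  M3 = (-0.0610, -0.0610, 0)
rvec = (-0.3023, 0.3565, 0.6123), |rvec| = θ = 0.77032 rad = 44.136°
Rodrigues: sinθ=0.69636, 1−cosθ=0.28231; R = I + sinθ·[k]× + (1−cosθ)·[k]×²:
    [+0.76117 -0.60479 +0.23421]
    [+0.50224 +0.77816 +0.37713]
    [-0.41034 -0.16943 +0.89606]
t = (0.0025, 0.0909, 0.6427) m
M0: Pc = R·M0+t = (-0.08082, +0.10773, +0.65740); u = 807.7·(-0.08082)/0.65740 + 311.1 = 211.7976, v = 564.1·(+0.10773)/0.65740 + 253.3 = 345.7418
M1: Pc = R·M1+t = (+0.01204, +0.16900, +0.60733); u = 807.7·(+0.01204)/0.60733 + 311.1 = 327.1109, v = 564.1·(+0.16900)/0.60733 + 253.3 = 410.2734
M2: Pc = R·M2+t = (+0.08582, +0.07407, +0.62800); u = 807.7·(+0.08582)/0.62800 + 311.1 = 421.4806, v = 564.1·(+0.07407)/0.62800 + 253.3 = 319.8322
M3: Pc = R·M3+t = (-0.00704, +0.01280, +0.67807); u = 807.7·(-0.00704)/0.67807 + 311.1 = 302.7152, v = 564.1·(+0.01280)/0.67807 + 253.3 = 263.9451

c0=(211.80, 345.74) c1=(327.11, 410.27) c2=(421.48, 319.83) c3=(302.72, 263.95)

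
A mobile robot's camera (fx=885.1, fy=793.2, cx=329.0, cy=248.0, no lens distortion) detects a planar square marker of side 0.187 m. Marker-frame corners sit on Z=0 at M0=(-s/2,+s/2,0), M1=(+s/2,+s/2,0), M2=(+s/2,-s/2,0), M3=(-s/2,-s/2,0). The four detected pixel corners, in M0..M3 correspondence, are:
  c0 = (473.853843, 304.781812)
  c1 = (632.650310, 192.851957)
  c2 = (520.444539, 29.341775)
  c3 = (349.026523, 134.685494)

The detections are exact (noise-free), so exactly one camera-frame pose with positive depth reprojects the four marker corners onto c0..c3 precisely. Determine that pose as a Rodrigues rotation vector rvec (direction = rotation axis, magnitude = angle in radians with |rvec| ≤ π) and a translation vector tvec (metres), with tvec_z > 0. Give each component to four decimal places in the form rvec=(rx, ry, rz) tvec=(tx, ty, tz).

rvec=(0.0530, -0.2774, -0.6067) tvec=(0.1414, -0.0776, 0.7429)

Intrinsics K: fx=885.1, fy=793.2, cx=329.0, cy=248.0
Marker side s = 0.187 m; corners in marker frame (Z=0):
  M0 = (-0.0935, +0.0935, 0)
  M1 = (+0.0935, +0.0935, 0)
  M2 = (+0.0935, -0.0935, 0)
  M3 = (-0.0935, -0.0935, 0)
Detected image corners:
  c0 = (473.853843, 304.781812) px
  c1 = (632.650310, 192.851957) px
  c2 = (520.444539, 29.341775) px
  c3 = (349.026523, 134.685494) px
Planar DLT: solve 8×8 A·h = b for H (H[2,2]=1):
  H  [+1043.07298 +719.34104 +497.47596]
  H  [-527.42325 +920.45500 +165.12997]
  H  [+0.32531 +0.17528 +1.00000]
B = K⁻¹H; ‖b₁‖=1.346104, ‖b₂‖=1.346104; λ = 2/(‖b₁‖+‖b₂‖) = 0.742884, sign → tz>0 ⇒ λ=+0.742884
r₁ = λ·B[:,0] = (+0.78565,-0.56953,+0.24167); r₂ = λ·B[:,1] = (+0.55536,+0.82135,+0.13022)
r₃ = r₁×r₂ = (-0.27265,+0.03191,+0.96158); SVD([r₁ r₂ r₃]) → R = UVᵀ:
  R  [+0.78565 +0.55536 -0.27265]
  R  [-0.56953 +0.82135 +0.03191]
  R  [+0.24167 +0.13022 +0.96158]
t = (+0.14141, -0.07761, +0.74288) m
tr R = 2.568582; θ = arccos((tr R − 1)/2) = 0.669243 rad = 38.345°
axis k = ((R−Rᵀ)₃₂, (R−Rᵀ)₁₃, (R−Rᵀ)₂₁) / (2 sinθ) = (+0.079231, -0.414511, -0.906589)
rvec = θ·k = (+0.053025, -0.277409, -0.606729)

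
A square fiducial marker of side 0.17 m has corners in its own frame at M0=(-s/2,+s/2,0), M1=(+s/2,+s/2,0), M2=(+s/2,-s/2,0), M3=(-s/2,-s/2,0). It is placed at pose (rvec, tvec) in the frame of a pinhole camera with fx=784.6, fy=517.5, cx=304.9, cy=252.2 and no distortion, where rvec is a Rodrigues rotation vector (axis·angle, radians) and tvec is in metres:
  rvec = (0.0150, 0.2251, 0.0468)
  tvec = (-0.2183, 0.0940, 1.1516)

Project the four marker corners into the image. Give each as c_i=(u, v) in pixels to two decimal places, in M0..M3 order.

Intrinsics K: fx=784.6, fy=517.5, cx=304.9, cy=252.2
Marker side s = 0.17 m; corners in marker frame (Z=0):
  M0 = (-0.0850, +0.0850, 0)
  M1 = (+0.0850, +0.0850, 0)
  M2 = (+0.0850, -0.0850, 0)
  M3 = (-0.0850, -0.0850, 0)
rvec = (0.0150, 0.2251, 0.0468), |rvec| = θ = 0.23040 rad = 13.201°
Rodrigues: sinθ=0.22837, 1−cosθ=0.02643; R = I + sinθ·[k]× + (1−cosθ)·[k]×²:
    [+0.97369 -0.04471 +0.22346]
    [+0.04807 +0.99880 -0.00962]
    [-0.22276 +0.02011 +0.97466]
t = (-0.2183, 0.0940, 1.1516) m
M0: Pc = R·M0+t = (-0.30486, +0.17481, +1.17224); u = 784.6·(-0.30486)/1.17224 + 304.9 = 100.8506, v = 517.5·(+0.17481)/1.17224 + 252.2 = 329.3727
M1: Pc = R·M1+t = (-0.13934, +0.18298, +1.13437); u = 784.6·(-0.13934)/1.13437 + 304.9 = 208.5266, v = 517.5·(+0.18298)/1.13437 + 252.2 = 335.6768
M2: Pc = R·M2+t = (-0.13174, +0.01319, +1.13096); u = 784.6·(-0.13174)/1.13096 + 304.9 = 213.5078, v = 517.5·(+0.01319)/1.13096 + 252.2 = 258.2345
M3: Pc = R·M3+t = (-0.29726, +0.00502, +1.16883); u = 784.6·(-0.29726)/1.16883 + 304.9 = 105.3554, v = 517.5·(+0.00502)/1.16883 + 252.2 = 254.4210

c0=(100.85, 329.37) c1=(208.53, 335.68) c2=(213.51, 258.23) c3=(105.36, 254.42)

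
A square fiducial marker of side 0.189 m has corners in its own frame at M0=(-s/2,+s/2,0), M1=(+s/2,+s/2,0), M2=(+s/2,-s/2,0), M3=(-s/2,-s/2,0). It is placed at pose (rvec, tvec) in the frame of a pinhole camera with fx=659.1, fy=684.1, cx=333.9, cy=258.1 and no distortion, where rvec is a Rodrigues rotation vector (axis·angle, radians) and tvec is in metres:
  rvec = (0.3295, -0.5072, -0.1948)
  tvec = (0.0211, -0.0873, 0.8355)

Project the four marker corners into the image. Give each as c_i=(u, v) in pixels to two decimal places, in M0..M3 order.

Intrinsics K: fx=659.1, fy=684.1, cx=333.9, cy=258.1
Marker side s = 0.189 m; corners in marker frame (Z=0):
  M0 = (-0.0945, +0.0945, 0)
  M1 = (+0.0945, +0.0945, 0)
  M2 = (+0.0945, -0.0945, 0)
  M3 = (-0.0945, -0.0945, 0)
rvec = (0.3295, -0.5072, -0.1948), |rvec| = θ = 0.63543 rad = 36.407°
Rodrigues: sinθ=0.59352, 1−cosθ=0.19518; R = I + sinθ·[k]× + (1−cosθ)·[k]×²:
    [+0.85730 +0.10117 -0.50478]
    [-0.26274 +0.92917 -0.26001]
    [+0.44272 +0.35553 +0.82316]
t = (0.0211, -0.0873, 0.8355) m
M0: Pc = R·M0+t = (-0.05035, +0.02534, +0.82726); u = 659.1·(-0.05035)/0.82726 + 333.9 = 293.7811, v = 684.1·(+0.02534)/0.82726 + 258.1 = 279.0514
M1: Pc = R·M1+t = (+0.11168, -0.02432, +0.91093); u = 659.1·(+0.11168)/0.91093 + 333.9 = 414.7016, v = 684.1·(-0.02432)/0.91093 + 258.1 = 239.8345
M2: Pc = R·M2+t = (+0.09255, -0.19994, +0.84374); u = 659.1·(+0.09255)/0.84374 + 333.9 = 406.2005, v = 684.1·(-0.19994)/0.84374 + 258.1 = 95.9930
M3: Pc = R·M3+t = (-0.06948, -0.15028, +0.76007); u = 659.1·(-0.06948)/0.76007 + 333.9 = 273.6538, v = 684.1·(-0.15028)/0.76007 + 258.1 = 122.8417

c0=(293.78, 279.05) c1=(414.70, 239.83) c2=(406.20, 95.99) c3=(273.65, 122.84)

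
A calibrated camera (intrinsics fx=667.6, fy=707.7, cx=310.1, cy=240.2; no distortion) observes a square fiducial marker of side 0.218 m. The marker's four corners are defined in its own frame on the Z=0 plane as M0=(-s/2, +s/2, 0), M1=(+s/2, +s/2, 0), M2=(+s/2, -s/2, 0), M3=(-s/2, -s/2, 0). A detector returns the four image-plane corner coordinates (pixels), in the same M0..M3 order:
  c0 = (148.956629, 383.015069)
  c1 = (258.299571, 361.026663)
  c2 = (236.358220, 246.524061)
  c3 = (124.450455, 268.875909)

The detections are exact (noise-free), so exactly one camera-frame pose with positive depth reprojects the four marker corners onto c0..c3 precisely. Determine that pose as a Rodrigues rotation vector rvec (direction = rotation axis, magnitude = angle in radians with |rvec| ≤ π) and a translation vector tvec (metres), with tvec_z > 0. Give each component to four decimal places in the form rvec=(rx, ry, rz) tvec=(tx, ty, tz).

Intrinsics K: fx=667.6, fy=707.7, cx=310.1, cy=240.2
Marker side s = 0.218 m; corners in marker frame (Z=0):
  M0 = (-0.1090, +0.1090, 0)
  M1 = (+0.1090, +0.1090, 0)
  M2 = (+0.1090, -0.1090, 0)
  M3 = (-0.1090, -0.1090, 0)
Detected image corners:
  c0 = (148.956629, 383.015069) px
  c1 = (258.299571, 361.026663) px
  c2 = (236.358220, 246.524061) px
  c3 = (124.450455, 268.875909) px
Planar DLT: solve 8×8 A·h = b for H (H[2,2]=1):
  H  [+508.50303 +126.71462 +192.18429]
  H  [-99.86045 +557.51060 +315.50844]
  H  [+0.00581 +0.10513 +1.00000]
B = K⁻¹H; ‖b₁‖=0.772381, ‖b₂‖=0.772381; λ = 2/(‖b₁‖+‖b₂‖) = 1.294697, sign → tz>0 ⇒ λ=+1.294697
r₁ = λ·B[:,0] = (+0.98266,-0.18524,+0.00752); r₂ = λ·B[:,1] = (+0.18252,+0.97374,+0.13612)
r₃ = r₁×r₂ = (-0.03253,-0.13238,+0.99066); SVD([r₁ r₂ r₃]) → R = UVᵀ:
  R  [+0.98266 +0.18252 -0.03253]
  R  [-0.18524 +0.97374 -0.13238]
  R  [+0.00752 +0.13612 +0.99066]
t = (-0.22868, +0.13777, +1.29470) m
tr R = 2.947064; θ = arccos((tr R − 1)/2) = 0.230588 rad = 13.212°
axis k = ((R−Rᵀ)₃₂, (R−Rᵀ)₁₃, (R−Rᵀ)₂₁) / (2 sinθ) = (+0.587400, -0.087615, -0.804541)
rvec = θ·k = (+0.135447, -0.020203, -0.185518)

rvec=(0.1354, -0.0202, -0.1855) tvec=(-0.2287, 0.1378, 1.2947)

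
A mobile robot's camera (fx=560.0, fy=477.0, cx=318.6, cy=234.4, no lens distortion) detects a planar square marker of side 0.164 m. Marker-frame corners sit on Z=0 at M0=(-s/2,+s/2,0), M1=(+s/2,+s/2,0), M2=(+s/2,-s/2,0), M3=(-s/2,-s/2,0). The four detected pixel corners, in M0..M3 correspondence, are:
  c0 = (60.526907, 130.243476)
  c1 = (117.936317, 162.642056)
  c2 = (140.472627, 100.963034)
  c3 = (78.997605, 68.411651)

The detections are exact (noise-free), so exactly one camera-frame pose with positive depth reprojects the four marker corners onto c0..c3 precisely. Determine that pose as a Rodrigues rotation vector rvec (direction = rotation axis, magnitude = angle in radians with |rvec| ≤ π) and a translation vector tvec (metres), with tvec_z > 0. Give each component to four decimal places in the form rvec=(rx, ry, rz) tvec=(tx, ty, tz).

Intrinsics K: fx=560.0, fy=477.0, cx=318.6, cy=234.4
Marker side s = 0.164 m; corners in marker frame (Z=0):
  M0 = (-0.0820, +0.0820, 0)
  M1 = (+0.0820, +0.0820, 0)
  M2 = (+0.0820, -0.0820, 0)
  M3 = (-0.0820, -0.0820, 0)
Detected image corners:
  c0 = (60.526907, 130.243476) px
  c1 = (117.936317, 162.642056) px
  c2 = (140.472627, 100.963034) px
  c3 = (78.997605, 68.411651) px
Planar DLT: solve 8×8 A·h = b for H (H[2,2]=1):
  H  [+344.89178 -89.28818 +98.76160]
  H  [+178.02704 +417.86949 +116.23987]
  H  [-0.17287 +0.35742 +1.00000]
B = K⁻¹H; ‖b₁‖=0.865982, ‖b₂‖=0.865982; λ = 2/(‖b₁‖+‖b₂‖) = 1.154759, sign → tz>0 ⇒ λ=+1.154759
r₁ = λ·B[:,0] = (+0.82476,+0.52908,-0.19962); r₂ = λ·B[:,1] = (-0.41894,+0.80879,+0.41274)
r₃ = r₁×r₂ = (+0.37982,-0.25678,+0.88871); SVD([r₁ r₂ r₃]) → R = UVᵀ:
  R  [+0.82476 -0.41894 +0.37982]
  R  [+0.52908 +0.80879 -0.25678]
  R  [-0.19962 +0.41274 +0.88871]
t = (-0.45332, -0.28605, +1.15476) m
tr R = 2.522259; θ = arccos((tr R − 1)/2) = 0.705744 rad = 40.436°
axis k = ((R−Rᵀ)₃₂, (R−Rᵀ)₁₃, (R−Rᵀ)₂₁) / (2 sinθ) = (+0.516123, +0.446686, +0.730814)
rvec = θ·k = (+0.364251, +0.315246, +0.515767)

rvec=(0.3643, 0.3152, 0.5158) tvec=(-0.4533, -0.2861, 1.1548)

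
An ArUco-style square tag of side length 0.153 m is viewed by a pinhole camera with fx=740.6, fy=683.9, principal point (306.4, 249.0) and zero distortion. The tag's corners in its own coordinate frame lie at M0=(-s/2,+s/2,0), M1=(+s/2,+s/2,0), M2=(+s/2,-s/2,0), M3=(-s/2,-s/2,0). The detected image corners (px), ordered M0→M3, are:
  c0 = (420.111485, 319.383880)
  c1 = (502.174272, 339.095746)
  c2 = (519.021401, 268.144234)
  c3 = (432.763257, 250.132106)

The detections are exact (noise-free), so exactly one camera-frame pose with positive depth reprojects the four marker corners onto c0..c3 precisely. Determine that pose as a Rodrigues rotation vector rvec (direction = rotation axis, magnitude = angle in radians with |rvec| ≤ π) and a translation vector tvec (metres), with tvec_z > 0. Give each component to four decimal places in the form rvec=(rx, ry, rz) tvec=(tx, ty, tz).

rvec=(0.3695, 0.3610, 0.1632) tvec=(0.2909, 0.0895, 1.3366)

Intrinsics K: fx=740.6, fy=683.9, cx=306.4, cy=249.0
Marker side s = 0.153 m; corners in marker frame (Z=0):
  M0 = (-0.0765, +0.0765, 0)
  M1 = (+0.0765, +0.0765, 0)
  M2 = (+0.0765, -0.0765, 0)
  M3 = (-0.0765, -0.0765, 0)
Detected image corners:
  c0 = (420.111485, 319.383880) px
  c1 = (502.174272, 339.095746) px
  c2 = (519.021401, 268.144234) px
  c3 = (432.763257, 250.132106) px
Planar DLT: solve 8×8 A·h = b for H (H[2,2]=1):
  H  [+439.64154 +37.19394 +467.60035]
  H  [+54.25079 +541.81258 +294.78258]
  H  [-0.23506 +0.28462 +1.00000]
B = K⁻¹H; ‖b₁‖=0.748169, ‖b₂‖=0.748169; λ = 2/(‖b₁‖+‖b₂‖) = 1.336597, sign → tz>0 ⇒ λ=+1.336597
r₁ = λ·B[:,0] = (+0.92342,+0.22041,-0.31418); r₂ = λ·B[:,1] = (-0.09026,+0.92040,+0.38042)
r₃ = r₁×r₂ = (+0.37302,-0.32293,+0.86981); SVD([r₁ r₂ r₃]) → R = UVᵀ:
  R  [+0.92342 -0.09026 +0.37302]
  R  [+0.22041 +0.92040 -0.32293]
  R  [-0.31418 +0.38042 +0.86981]
t = (+0.29093, +0.08948, +1.33660) m
tr R = 2.713633; θ = arccos((tr R − 1)/2) = 0.541732 rad = 31.039°
axis k = ((R−Rᵀ)₃₂, (R−Rᵀ)₁₃, (R−Rᵀ)₂₁) / (2 sinθ) = (+0.682044, +0.666375, +0.301264)
rvec = θ·k = (+0.369485, +0.360997, +0.163204)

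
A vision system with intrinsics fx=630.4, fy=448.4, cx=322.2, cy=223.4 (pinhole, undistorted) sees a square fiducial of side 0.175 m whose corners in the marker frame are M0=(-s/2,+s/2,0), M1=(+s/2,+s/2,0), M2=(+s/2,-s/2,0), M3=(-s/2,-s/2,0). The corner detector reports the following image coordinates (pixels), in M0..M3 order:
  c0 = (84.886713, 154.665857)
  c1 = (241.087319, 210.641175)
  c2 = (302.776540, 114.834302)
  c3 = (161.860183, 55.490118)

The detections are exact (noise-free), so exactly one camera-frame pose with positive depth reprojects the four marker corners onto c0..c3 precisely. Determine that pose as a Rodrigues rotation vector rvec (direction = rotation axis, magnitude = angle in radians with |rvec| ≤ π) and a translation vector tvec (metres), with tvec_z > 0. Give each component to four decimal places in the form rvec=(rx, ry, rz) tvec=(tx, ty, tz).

rvec=(-0.2007, -0.3503, 0.4294) tvec=(-0.1292, -0.1357, 0.6753)

Intrinsics K: fx=630.4, fy=448.4, cx=322.2, cy=223.4
Marker side s = 0.175 m; corners in marker frame (Z=0):
  M0 = (-0.0875, +0.0875, 0)
  M1 = (+0.0875, +0.0875, 0)
  M2 = (+0.0875, -0.0875, 0)
  M3 = (-0.0875, -0.0875, 0)
Detected image corners:
  c0 = (84.886713, 154.665857) px
  c1 = (241.087319, 210.641175) px
  c2 = (302.776540, 114.834302) px
  c3 = (161.860183, 55.490118) px
Planar DLT: solve 8×8 A·h = b for H (H[2,2]=1):
  H  [+931.86660 -471.33777 +201.60798]
  H  [+387.02257 +504.70804 +133.32852]
  H  [+0.42724 -0.38852 +1.00000]
B = K⁻¹H; ‖b₁‖=1.480741, ‖b₂‖=1.480741; λ = 2/(‖b₁‖+‖b₂‖) = 0.675337, sign → tz>0 ⇒ λ=+0.675337
r₁ = λ·B[:,0] = (+0.85082,+0.43915,+0.28853); r₂ = λ·B[:,1] = (-0.37083,+0.89086,-0.26238)
r₃ = r₁×r₂ = (-0.37227,+0.11624,+0.92082); SVD([r₁ r₂ r₃]) → R = UVᵀ:
  R  [+0.85082 -0.37083 -0.37227]
  R  [+0.43915 +0.89086 +0.11624]
  R  [+0.28853 -0.26238 +0.92082]
t = (-0.12919, -0.13566, +0.67534) m
tr R = 2.662506; θ = arccos((tr R − 1)/2) = 0.589438 rad = 33.772°
axis k = ((R−Rᵀ)₃₂, (R−Rᵀ)₁₃, (R−Rᵀ)₂₁) / (2 sinθ) = (-0.340551, -0.594356, +0.728537)
rvec = θ·k = (-0.200733, -0.350336, +0.429427)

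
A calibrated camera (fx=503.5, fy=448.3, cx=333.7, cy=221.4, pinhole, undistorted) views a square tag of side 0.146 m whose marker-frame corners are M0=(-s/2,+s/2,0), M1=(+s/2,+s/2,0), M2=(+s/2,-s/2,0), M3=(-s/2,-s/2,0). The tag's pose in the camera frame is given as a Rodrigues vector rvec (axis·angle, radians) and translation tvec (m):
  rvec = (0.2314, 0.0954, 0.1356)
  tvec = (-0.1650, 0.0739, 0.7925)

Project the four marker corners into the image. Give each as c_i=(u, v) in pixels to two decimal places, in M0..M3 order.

Intrinsics K: fx=503.5, fy=448.3, cx=333.7, cy=221.4
Marker side s = 0.146 m; corners in marker frame (Z=0):
  M0 = (-0.0730, +0.0730, 0)
  M1 = (+0.0730, +0.0730, 0)
  M2 = (+0.0730, -0.0730, 0)
  M3 = (-0.0730, -0.0730, 0)
rvec = (0.2314, 0.0954, 0.1356), |rvec| = θ = 0.28467 rad = 16.310°
Rodrigues: sinθ=0.28084, 1−cosθ=0.04024; R = I + sinθ·[k]× + (1−cosθ)·[k]×²:
    [+0.98635 -0.12281 +0.10970]
    [+0.14474 +0.96428 -0.22186]
    [-0.07853 +0.23471 +0.96889]
t = (-0.1650, 0.0739, 0.7925) m
M0: Pc = R·M0+t = (-0.24597, +0.13373, +0.81537); u = 503.5·(-0.24597)/0.81537 + 333.7 = 181.8110, v = 448.3·(+0.13373)/0.81537 + 221.4 = 294.9245
M1: Pc = R·M1+t = (-0.10196, +0.15486, +0.80390); u = 503.5·(-0.10196)/0.80390 + 333.7 = 269.8391, v = 448.3·(+0.15486)/0.80390 + 221.4 = 307.7575
M2: Pc = R·M2+t = (-0.08403, +0.01407, +0.76963); u = 503.5·(-0.08403)/0.76963 + 333.7 = 278.7261, v = 448.3·(+0.01407)/0.76963 + 221.4 = 229.5978
M3: Pc = R·M3+t = (-0.22804, -0.00706, +0.78110); u = 503.5·(-0.22804)/0.78110 + 333.7 = 186.7056, v = 448.3·(-0.00706)/0.78110 + 221.4 = 217.3491

c0=(181.81, 294.92) c1=(269.84, 307.76) c2=(278.73, 229.60) c3=(186.71, 217.35)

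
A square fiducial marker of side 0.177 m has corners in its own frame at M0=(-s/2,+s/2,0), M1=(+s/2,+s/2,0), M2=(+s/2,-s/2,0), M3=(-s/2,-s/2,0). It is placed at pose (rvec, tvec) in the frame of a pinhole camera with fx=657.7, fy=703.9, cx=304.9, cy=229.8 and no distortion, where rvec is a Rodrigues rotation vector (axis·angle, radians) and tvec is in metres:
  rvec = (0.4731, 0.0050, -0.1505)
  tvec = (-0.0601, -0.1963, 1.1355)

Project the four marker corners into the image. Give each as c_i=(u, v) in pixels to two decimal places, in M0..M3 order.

Intrinsics K: fx=657.7, fy=703.9, cx=304.9, cy=229.8
Marker side s = 0.177 m; corners in marker frame (Z=0):
  M0 = (-0.0885, +0.0885, 0)
  M1 = (+0.0885, +0.0885, 0)
  M2 = (+0.0885, -0.0885, 0)
  M3 = (-0.0885, -0.0885, 0)
rvec = (0.4731, 0.0050, -0.1505), |rvec| = θ = 0.49649 rad = 28.447°
Rodrigues: sinθ=0.47634, 1−cosθ=0.12074; R = I + sinθ·[k]× + (1−cosθ)·[k]×²:
    [+0.98889 +0.14555 -0.03008]
    [-0.14323 +0.87927 -0.45427]
    [-0.03967 +0.45353 +0.89036]
t = (-0.0601, -0.1963, 1.1355) m
M0: Pc = R·M0+t = (-0.13474, -0.10581, +1.17915); u = 657.7·(-0.13474)/1.17915 + 304.9 = 229.7477, v = 703.9·(-0.10581)/1.17915 + 229.8 = 166.6372
M1: Pc = R·M1+t = (+0.04030, -0.13116, +1.17213); u = 657.7·(+0.04030)/1.17213 + 304.9 = 327.5121, v = 703.9·(-0.13116)/1.17213 + 229.8 = 151.0339
M2: Pc = R·M2+t = (+0.01454, -0.28679, +1.09185); u = 657.7·(+0.01454)/1.09185 + 304.9 = 313.6559, v = 703.9·(-0.28679)/1.09185 + 229.8 = 44.9096
M3: Pc = R·M3+t = (-0.16050, -0.26144, +1.09887); u = 657.7·(-0.16050)/1.09887 + 304.9 = 208.8382, v = 703.9·(-0.26144)/1.09887 + 229.8 = 62.3309

c0=(229.75, 166.64) c1=(327.51, 151.03) c2=(313.66, 44.91) c3=(208.84, 62.33)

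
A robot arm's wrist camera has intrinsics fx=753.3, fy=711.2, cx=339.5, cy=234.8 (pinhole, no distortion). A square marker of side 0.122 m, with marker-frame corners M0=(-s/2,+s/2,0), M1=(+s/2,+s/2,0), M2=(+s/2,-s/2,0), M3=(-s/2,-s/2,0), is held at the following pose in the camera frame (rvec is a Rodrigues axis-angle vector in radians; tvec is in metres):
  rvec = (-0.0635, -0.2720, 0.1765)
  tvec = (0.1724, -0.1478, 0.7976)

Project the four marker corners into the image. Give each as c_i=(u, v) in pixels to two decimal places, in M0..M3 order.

Intrinsics K: fx=753.3, fy=711.2, cx=339.5, cy=234.8
Marker side s = 0.122 m; corners in marker frame (Z=0):
  M0 = (-0.0610, +0.0610, 0)
  M1 = (+0.0610, +0.0610, 0)
  M2 = (+0.0610, -0.0610, 0)
  M3 = (-0.0610, -0.0610, 0)
rvec = (-0.0635, -0.2720, 0.1765), |rvec| = θ = 0.33041 rad = 18.931°
Rodrigues: sinθ=0.32443, 1−cosθ=0.05409; R = I + sinθ·[k]× + (1−cosθ)·[k]×²:
    [+0.94791 -0.16475 -0.27263]
    [+0.18186 +0.98257 +0.03856]
    [+0.26152 -0.08614 +0.96135]
t = (0.1724, -0.1478, 0.7976) m
M0: Pc = R·M0+t = (+0.10453, -0.09896, +0.77639); u = 753.3·(+0.10453)/0.77639 + 339.5 = 440.9189, v = 711.2·(-0.09896)/0.77639 + 234.8 = 144.1522
M1: Pc = R·M1+t = (+0.22017, -0.07677, +0.80830); u = 753.3·(+0.22017)/0.80830 + 339.5 = 544.6917, v = 711.2·(-0.07677)/0.80830 + 234.8 = 167.2524
M2: Pc = R·M2+t = (+0.24027, -0.19664, +0.81881); u = 753.3·(+0.24027)/0.81881 + 339.5 = 560.5495, v = 711.2·(-0.19664)/0.81881 + 234.8 = 63.9998
M3: Pc = R·M3+t = (+0.12463, -0.21883, +0.78690); u = 753.3·(+0.12463)/0.78690 + 339.5 = 458.8056, v = 711.2·(-0.21883)/0.78690 + 234.8 = 37.0216

c0=(440.92, 144.15) c1=(544.69, 167.25) c2=(560.55, 64.00) c3=(458.81, 37.02)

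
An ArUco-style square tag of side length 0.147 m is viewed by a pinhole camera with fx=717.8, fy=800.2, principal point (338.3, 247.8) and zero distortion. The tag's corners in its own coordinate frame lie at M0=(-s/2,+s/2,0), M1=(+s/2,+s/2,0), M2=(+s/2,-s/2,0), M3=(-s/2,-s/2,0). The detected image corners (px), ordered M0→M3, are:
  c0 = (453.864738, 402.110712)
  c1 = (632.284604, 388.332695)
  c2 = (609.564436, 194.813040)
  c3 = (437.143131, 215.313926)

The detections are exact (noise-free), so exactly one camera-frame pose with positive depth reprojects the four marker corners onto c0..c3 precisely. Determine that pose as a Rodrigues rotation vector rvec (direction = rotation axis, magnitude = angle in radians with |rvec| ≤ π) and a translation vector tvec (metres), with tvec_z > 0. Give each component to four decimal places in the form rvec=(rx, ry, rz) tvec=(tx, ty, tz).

rvec=(-0.1190, 0.1665, -0.0915) tvec=(0.1660, 0.0394, 0.6169)

Intrinsics K: fx=717.8, fy=800.2, cx=338.3, cy=247.8
Marker side s = 0.147 m; corners in marker frame (Z=0):
  M0 = (-0.0735, +0.0735, 0)
  M1 = (+0.0735, +0.0735, 0)
  M2 = (+0.0735, -0.0735, 0)
  M3 = (-0.0735, -0.0735, 0)
Detected image corners:
  c0 = (453.864738, 402.110712) px
  c1 = (632.284604, 388.332695) px
  c2 = (609.564436, 194.813040) px
  c3 = (437.143131, 215.313926) px
Planar DLT: solve 8×8 A·h = b for H (H[2,2]=1):
  H  [+1055.01075 +25.24706 +531.39801]
  H  [-194.62823 +1232.07287 +298.88336]
  H  [-0.25885 -0.20352 +1.00000]
B = K⁻¹H; ‖b₁‖=1.620911, ‖b₂‖=1.620911; λ = 2/(‖b₁‖+‖b₂‖) = 0.616937, sign → tz>0 ⇒ λ=+0.616937
r₁ = λ·B[:,0] = (+0.98203,-0.10060,-0.15969); r₂ = λ·B[:,1] = (+0.08088,+0.98878,-0.12556)
r₃ = r₁×r₂ = (+0.17053,+0.11039,+0.97915); SVD([r₁ r₂ r₃]) → R = UVᵀ:
  R  [+0.98203 +0.08088 +0.17053]
  R  [-0.10060 +0.98878 +0.11039]
  R  [-0.15969 -0.12556 +0.97915]
t = (+0.16596, +0.03938, +0.61694) m
tr R = 2.949960; θ = arccos((tr R − 1)/2) = 0.224164 rad = 12.844°
axis k = ((R−Rᵀ)₃₂, (R−Rᵀ)₁₃, (R−Rᵀ)₂₁) / (2 sinθ) = (-0.530716, +0.742776, -0.408197)
rvec = θ·k = (-0.118968, +0.166504, -0.091503)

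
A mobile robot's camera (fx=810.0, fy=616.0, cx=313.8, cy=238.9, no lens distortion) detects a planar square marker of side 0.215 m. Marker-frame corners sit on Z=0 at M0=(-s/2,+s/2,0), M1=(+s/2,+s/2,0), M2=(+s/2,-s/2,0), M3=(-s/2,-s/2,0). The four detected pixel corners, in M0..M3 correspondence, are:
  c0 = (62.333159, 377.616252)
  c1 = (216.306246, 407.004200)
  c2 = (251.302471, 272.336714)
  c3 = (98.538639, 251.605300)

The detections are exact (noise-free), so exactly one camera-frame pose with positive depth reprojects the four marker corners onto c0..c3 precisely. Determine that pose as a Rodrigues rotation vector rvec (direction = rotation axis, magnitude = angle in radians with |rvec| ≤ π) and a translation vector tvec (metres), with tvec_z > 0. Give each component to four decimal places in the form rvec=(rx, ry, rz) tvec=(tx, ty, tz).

rvec=(-0.1317, 0.2865, 0.1711) tvec=(-0.1979, 0.1427, 1.0090)

Intrinsics K: fx=810.0, fy=616.0, cx=313.8, cy=238.9
Marker side s = 0.215 m; corners in marker frame (Z=0):
  M0 = (-0.1075, +0.1075, 0)
  M1 = (+0.1075, +0.1075, 0)
  M2 = (+0.1075, -0.1075, 0)
  M3 = (-0.1075, -0.1075, 0)
Detected image corners:
  c0 = (62.333159, 377.616252) px
  c1 = (216.306246, 407.004200) px
  c2 = (251.302471, 272.336714) px
  c3 = (98.538639, 251.605300) px
Planar DLT: solve 8×8 A·h = b for H (H[2,2]=1):
  H  [+667.90860 -181.97367 +154.93658]
  H  [+21.80101 +571.66327 +326.02456]
  H  [-0.28896 -0.10375 +1.00000]
B = K⁻¹H; ‖b₁‖=0.991121, ‖b₂‖=0.991121; λ = 2/(‖b₁‖+‖b₂‖) = 1.008959, sign → tz>0 ⇒ λ=+1.008959
r₁ = λ·B[:,0] = (+0.94491,+0.14878,-0.29155); r₂ = λ·B[:,1] = (-0.18612,+0.97694,-0.10468)
r₃ = r₁×r₂ = (+0.26925,+0.15317,+0.95081); SVD([r₁ r₂ r₃]) → R = UVᵀ:
  R  [+0.94491 -0.18612 +0.26925]
  R  [+0.14878 +0.97694 +0.15317]
  R  [-0.29155 -0.10468 +0.95081]
t = (-0.19788, +0.14270, +1.00896) m
tr R = 2.872660; θ = arccos((tr R − 1)/2) = 0.358768 rad = 20.556°
axis k = ((R−Rᵀ)₃₂, (R−Rᵀ)₁₃, (R−Rᵀ)₂₁) / (2 sinθ) = (-0.367185, +0.798589, +0.476897)
rvec = θ·k = (-0.131734, +0.286508, +0.171096)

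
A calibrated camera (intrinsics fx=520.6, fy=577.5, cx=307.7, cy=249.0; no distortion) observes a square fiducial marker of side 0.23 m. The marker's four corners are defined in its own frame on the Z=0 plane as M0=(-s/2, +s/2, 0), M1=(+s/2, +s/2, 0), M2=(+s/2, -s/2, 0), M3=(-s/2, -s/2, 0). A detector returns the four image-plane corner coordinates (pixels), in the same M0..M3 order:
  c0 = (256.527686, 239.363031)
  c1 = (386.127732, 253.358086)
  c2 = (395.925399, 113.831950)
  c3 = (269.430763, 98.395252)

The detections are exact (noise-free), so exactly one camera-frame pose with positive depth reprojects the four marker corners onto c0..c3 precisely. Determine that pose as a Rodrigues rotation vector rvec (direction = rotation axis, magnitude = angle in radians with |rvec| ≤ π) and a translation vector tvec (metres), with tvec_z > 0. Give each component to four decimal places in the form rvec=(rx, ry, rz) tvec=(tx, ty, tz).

rvec=(-0.0910, -0.0557, 0.0942) tvec=(0.0352, -0.1181, 0.9279)

Intrinsics K: fx=520.6, fy=577.5, cx=307.7, cy=249.0
Marker side s = 0.23 m; corners in marker frame (Z=0):
  M0 = (-0.1150, +0.1150, 0)
  M1 = (+0.1150, +0.1150, 0)
  M2 = (+0.1150, -0.1150, 0)
  M3 = (-0.1150, -0.1150, 0)
Detected image corners:
  c0 = (256.527686, 239.363031) px
  c1 = (386.127732, 253.358086) px
  c2 = (395.925399, 113.831950) px
  c3 = (269.430763, 98.395252) px
Planar DLT: solve 8×8 A·h = b for H (H[2,2]=1):
  H  [+574.71410 -82.18566 +327.47525]
  H  [+73.75416 +592.02939 +175.47299]
  H  [+0.05524 -0.10055 +1.00000]
B = K⁻¹H; ‖b₁‖=1.077737, ‖b₂‖=1.077737; λ = 2/(‖b₁‖+‖b₂‖) = 0.927870, sign → tz>0 ⇒ λ=+0.927870
r₁ = λ·B[:,0] = (+0.99402,+0.09640,+0.05126); r₂ = λ·B[:,1] = (-0.09134,+0.99144,-0.09329)
r₃ = r₁×r₂ = (-0.05981,+0.08805,+0.99432); SVD([r₁ r₂ r₃]) → R = UVᵀ:
  R  [+0.99402 -0.09134 -0.05981]
  R  [+0.09640 +0.99144 +0.08805]
  R  [+0.05126 -0.09329 +0.99432]
t = (+0.03525, -0.11814, +0.92787) m
tr R = 2.979780; θ = arccos((tr R − 1)/2) = 0.142316 rad = 8.154°
axis k = ((R−Rᵀ)₃₂, (R−Rᵀ)₁₃, (R−Rᵀ)₂₁) / (2 sinθ) = (-0.639290, -0.391547, +0.661814)
rvec = θ·k = (-0.090981, -0.055724, +0.094187)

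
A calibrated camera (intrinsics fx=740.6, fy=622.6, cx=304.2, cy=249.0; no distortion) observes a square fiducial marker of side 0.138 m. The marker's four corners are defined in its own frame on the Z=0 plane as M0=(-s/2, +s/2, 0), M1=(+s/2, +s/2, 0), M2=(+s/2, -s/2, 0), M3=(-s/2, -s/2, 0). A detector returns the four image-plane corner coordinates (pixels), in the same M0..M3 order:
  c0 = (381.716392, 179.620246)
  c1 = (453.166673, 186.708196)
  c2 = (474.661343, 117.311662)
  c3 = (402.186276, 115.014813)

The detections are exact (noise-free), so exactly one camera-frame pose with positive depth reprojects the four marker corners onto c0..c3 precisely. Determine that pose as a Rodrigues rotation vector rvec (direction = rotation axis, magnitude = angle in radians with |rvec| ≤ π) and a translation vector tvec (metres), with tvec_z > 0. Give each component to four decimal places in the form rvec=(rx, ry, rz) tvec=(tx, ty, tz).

Intrinsics K: fx=740.6, fy=622.6, cx=304.2, cy=249.0
Marker side s = 0.138 m; corners in marker frame (Z=0):
  M0 = (-0.0690, +0.0690, 0)
  M1 = (+0.0690, +0.0690, 0)
  M2 = (+0.0690, -0.0690, 0)
  M3 = (-0.0690, -0.0690, 0)
Detected image corners:
  c0 = (381.716392, 179.620246) px
  c1 = (453.166673, 186.708196) px
  c2 = (474.661343, 117.311662) px
  c3 = (402.186276, 115.014813) px
Planar DLT: solve 8×8 A·h = b for H (H[2,2]=1):
  H  [+301.14400 -171.99820 +426.68833]
  H  [-43.11313 +477.87333 +149.47189]
  H  [-0.51489 -0.04693 +1.00000]
B = K⁻¹H; ‖b₁‖=0.815995, ‖b₂‖=0.815995; λ = 2/(‖b₁‖+‖b₂‖) = 1.225497, sign → tz>0 ⇒ λ=+1.225497
r₁ = λ·B[:,0] = (+0.75749,+0.16749,-0.63099); r₂ = λ·B[:,1] = (-0.26099,+0.96363,-0.05752)
r₃ = r₁×r₂ = (+0.59841,+0.20825,+0.77365); SVD([r₁ r₂ r₃]) → R = UVᵀ:
  R  [+0.75749 -0.26099 +0.59841]
  R  [+0.16749 +0.96363 +0.20825]
  R  [-0.63099 -0.05752 +0.77365]
t = (+0.20269, -0.19591, +1.22550) m
tr R = 2.494774; θ = arccos((tr R − 1)/2) = 0.726676 rad = 41.635°
axis k = ((R−Rᵀ)₃₂, (R−Rᵀ)₁₃, (R−Rᵀ)₂₁) / (2 sinθ) = (-0.200009, +0.925211, +0.322462)
rvec = θ·k = (-0.145341, +0.672328, +0.234326)

rvec=(-0.1453, 0.6723, 0.2343) tvec=(0.2027, -0.1959, 1.2255)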